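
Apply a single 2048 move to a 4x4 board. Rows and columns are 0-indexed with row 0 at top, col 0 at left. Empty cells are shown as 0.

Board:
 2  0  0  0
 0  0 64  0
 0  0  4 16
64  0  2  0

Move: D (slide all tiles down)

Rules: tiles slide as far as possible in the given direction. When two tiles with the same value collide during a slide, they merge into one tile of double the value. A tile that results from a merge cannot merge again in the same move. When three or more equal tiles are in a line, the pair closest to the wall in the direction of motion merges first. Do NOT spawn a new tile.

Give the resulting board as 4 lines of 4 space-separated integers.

Answer:  0  0  0  0
 0  0 64  0
 2  0  4  0
64  0  2 16

Derivation:
Slide down:
col 0: [2, 0, 0, 64] -> [0, 0, 2, 64]
col 1: [0, 0, 0, 0] -> [0, 0, 0, 0]
col 2: [0, 64, 4, 2] -> [0, 64, 4, 2]
col 3: [0, 0, 16, 0] -> [0, 0, 0, 16]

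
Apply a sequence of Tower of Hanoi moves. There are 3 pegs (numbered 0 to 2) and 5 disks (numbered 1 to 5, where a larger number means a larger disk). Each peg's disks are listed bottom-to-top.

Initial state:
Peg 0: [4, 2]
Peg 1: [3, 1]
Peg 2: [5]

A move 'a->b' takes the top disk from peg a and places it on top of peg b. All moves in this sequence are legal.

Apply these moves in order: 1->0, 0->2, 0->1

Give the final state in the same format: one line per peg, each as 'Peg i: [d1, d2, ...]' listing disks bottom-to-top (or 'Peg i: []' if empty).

Answer: Peg 0: [4]
Peg 1: [3, 2]
Peg 2: [5, 1]

Derivation:
After move 1 (1->0):
Peg 0: [4, 2, 1]
Peg 1: [3]
Peg 2: [5]

After move 2 (0->2):
Peg 0: [4, 2]
Peg 1: [3]
Peg 2: [5, 1]

After move 3 (0->1):
Peg 0: [4]
Peg 1: [3, 2]
Peg 2: [5, 1]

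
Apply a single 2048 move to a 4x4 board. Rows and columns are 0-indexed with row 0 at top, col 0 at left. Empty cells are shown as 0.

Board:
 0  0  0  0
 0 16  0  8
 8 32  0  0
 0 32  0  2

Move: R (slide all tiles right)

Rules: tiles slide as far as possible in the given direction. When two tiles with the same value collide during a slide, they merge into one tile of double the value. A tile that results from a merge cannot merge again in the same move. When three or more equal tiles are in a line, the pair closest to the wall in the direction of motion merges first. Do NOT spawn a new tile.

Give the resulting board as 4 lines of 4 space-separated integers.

Answer:  0  0  0  0
 0  0 16  8
 0  0  8 32
 0  0 32  2

Derivation:
Slide right:
row 0: [0, 0, 0, 0] -> [0, 0, 0, 0]
row 1: [0, 16, 0, 8] -> [0, 0, 16, 8]
row 2: [8, 32, 0, 0] -> [0, 0, 8, 32]
row 3: [0, 32, 0, 2] -> [0, 0, 32, 2]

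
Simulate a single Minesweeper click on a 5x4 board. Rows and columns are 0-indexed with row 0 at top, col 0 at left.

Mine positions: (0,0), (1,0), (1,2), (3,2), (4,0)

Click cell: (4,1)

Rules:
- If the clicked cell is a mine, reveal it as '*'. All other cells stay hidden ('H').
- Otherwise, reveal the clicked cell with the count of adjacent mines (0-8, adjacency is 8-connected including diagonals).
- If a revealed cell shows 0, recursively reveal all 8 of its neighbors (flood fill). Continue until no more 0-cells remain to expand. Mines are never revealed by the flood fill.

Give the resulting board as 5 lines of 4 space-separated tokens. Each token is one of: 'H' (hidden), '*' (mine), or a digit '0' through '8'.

H H H H
H H H H
H H H H
H H H H
H 2 H H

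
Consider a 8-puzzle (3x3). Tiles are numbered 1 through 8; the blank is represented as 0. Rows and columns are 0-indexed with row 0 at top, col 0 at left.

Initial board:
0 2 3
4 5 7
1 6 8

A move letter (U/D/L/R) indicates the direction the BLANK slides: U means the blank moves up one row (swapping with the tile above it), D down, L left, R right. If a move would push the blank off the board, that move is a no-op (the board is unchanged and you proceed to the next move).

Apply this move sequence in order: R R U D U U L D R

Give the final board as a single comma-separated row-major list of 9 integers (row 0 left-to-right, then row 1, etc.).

After move 1 (R):
2 0 3
4 5 7
1 6 8

After move 2 (R):
2 3 0
4 5 7
1 6 8

After move 3 (U):
2 3 0
4 5 7
1 6 8

After move 4 (D):
2 3 7
4 5 0
1 6 8

After move 5 (U):
2 3 0
4 5 7
1 6 8

After move 6 (U):
2 3 0
4 5 7
1 6 8

After move 7 (L):
2 0 3
4 5 7
1 6 8

After move 8 (D):
2 5 3
4 0 7
1 6 8

After move 9 (R):
2 5 3
4 7 0
1 6 8

Answer: 2, 5, 3, 4, 7, 0, 1, 6, 8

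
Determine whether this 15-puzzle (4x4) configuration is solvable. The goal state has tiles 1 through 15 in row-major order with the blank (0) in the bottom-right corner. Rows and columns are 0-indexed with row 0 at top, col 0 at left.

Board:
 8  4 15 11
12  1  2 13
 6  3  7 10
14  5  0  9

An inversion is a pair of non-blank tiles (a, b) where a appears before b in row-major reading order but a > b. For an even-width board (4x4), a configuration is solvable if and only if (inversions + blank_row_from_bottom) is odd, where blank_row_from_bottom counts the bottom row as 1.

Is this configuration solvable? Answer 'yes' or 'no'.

Inversions: 51
Blank is in row 3 (0-indexed from top), which is row 1 counting from the bottom (bottom = 1).
51 + 1 = 52, which is even, so the puzzle is not solvable.

Answer: no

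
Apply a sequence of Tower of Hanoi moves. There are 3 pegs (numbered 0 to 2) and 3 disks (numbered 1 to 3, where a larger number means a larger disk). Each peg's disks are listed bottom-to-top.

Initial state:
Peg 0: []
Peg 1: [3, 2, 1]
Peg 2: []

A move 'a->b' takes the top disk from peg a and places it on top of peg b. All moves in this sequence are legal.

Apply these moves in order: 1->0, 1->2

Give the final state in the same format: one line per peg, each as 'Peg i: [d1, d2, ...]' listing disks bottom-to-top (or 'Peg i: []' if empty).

Answer: Peg 0: [1]
Peg 1: [3]
Peg 2: [2]

Derivation:
After move 1 (1->0):
Peg 0: [1]
Peg 1: [3, 2]
Peg 2: []

After move 2 (1->2):
Peg 0: [1]
Peg 1: [3]
Peg 2: [2]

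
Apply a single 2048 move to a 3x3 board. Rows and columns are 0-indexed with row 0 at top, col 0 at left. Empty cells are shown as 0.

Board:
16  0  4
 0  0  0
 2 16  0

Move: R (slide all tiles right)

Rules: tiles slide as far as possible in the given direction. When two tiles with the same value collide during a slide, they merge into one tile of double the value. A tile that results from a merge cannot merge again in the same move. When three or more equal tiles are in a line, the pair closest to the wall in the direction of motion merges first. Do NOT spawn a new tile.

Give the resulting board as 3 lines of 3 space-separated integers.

Answer:  0 16  4
 0  0  0
 0  2 16

Derivation:
Slide right:
row 0: [16, 0, 4] -> [0, 16, 4]
row 1: [0, 0, 0] -> [0, 0, 0]
row 2: [2, 16, 0] -> [0, 2, 16]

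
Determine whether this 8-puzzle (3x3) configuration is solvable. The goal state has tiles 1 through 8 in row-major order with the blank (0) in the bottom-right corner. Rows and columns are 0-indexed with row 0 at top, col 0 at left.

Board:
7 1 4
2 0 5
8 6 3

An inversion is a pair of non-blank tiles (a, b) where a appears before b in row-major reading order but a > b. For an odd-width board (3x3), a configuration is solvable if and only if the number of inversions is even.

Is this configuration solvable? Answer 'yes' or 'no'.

Inversions (pairs i<j in row-major order where tile[i] > tile[j] > 0): 12
12 is even, so the puzzle is solvable.

Answer: yes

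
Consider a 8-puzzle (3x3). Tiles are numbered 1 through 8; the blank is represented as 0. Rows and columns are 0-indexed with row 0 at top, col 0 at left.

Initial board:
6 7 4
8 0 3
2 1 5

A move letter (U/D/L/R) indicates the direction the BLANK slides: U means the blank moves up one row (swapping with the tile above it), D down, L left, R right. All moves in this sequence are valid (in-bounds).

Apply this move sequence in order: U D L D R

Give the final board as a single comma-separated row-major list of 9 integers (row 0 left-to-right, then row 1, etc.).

After move 1 (U):
6 0 4
8 7 3
2 1 5

After move 2 (D):
6 7 4
8 0 3
2 1 5

After move 3 (L):
6 7 4
0 8 3
2 1 5

After move 4 (D):
6 7 4
2 8 3
0 1 5

After move 5 (R):
6 7 4
2 8 3
1 0 5

Answer: 6, 7, 4, 2, 8, 3, 1, 0, 5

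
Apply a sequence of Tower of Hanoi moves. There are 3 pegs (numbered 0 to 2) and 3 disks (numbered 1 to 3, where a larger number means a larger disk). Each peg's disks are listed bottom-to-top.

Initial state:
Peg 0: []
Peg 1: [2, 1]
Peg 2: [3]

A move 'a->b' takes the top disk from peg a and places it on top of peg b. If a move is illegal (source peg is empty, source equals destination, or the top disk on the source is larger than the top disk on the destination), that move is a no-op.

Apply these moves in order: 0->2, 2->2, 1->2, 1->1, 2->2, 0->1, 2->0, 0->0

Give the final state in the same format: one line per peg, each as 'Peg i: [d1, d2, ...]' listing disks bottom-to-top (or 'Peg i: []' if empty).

After move 1 (0->2):
Peg 0: []
Peg 1: [2, 1]
Peg 2: [3]

After move 2 (2->2):
Peg 0: []
Peg 1: [2, 1]
Peg 2: [3]

After move 3 (1->2):
Peg 0: []
Peg 1: [2]
Peg 2: [3, 1]

After move 4 (1->1):
Peg 0: []
Peg 1: [2]
Peg 2: [3, 1]

After move 5 (2->2):
Peg 0: []
Peg 1: [2]
Peg 2: [3, 1]

After move 6 (0->1):
Peg 0: []
Peg 1: [2]
Peg 2: [3, 1]

After move 7 (2->0):
Peg 0: [1]
Peg 1: [2]
Peg 2: [3]

After move 8 (0->0):
Peg 0: [1]
Peg 1: [2]
Peg 2: [3]

Answer: Peg 0: [1]
Peg 1: [2]
Peg 2: [3]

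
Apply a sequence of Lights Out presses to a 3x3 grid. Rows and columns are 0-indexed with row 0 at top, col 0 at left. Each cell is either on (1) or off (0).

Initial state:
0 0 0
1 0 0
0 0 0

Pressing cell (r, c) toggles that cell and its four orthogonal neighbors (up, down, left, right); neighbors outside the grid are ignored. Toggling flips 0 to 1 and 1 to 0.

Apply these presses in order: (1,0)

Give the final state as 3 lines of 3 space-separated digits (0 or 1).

After press 1 at (1,0):
1 0 0
0 1 0
1 0 0

Answer: 1 0 0
0 1 0
1 0 0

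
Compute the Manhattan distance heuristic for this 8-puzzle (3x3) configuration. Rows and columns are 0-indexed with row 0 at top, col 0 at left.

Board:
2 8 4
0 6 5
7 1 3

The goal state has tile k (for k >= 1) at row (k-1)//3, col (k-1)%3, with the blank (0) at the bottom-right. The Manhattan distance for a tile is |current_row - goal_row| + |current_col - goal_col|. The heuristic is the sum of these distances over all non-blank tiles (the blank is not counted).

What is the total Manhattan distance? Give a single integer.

Answer: 13

Derivation:
Tile 2: at (0,0), goal (0,1), distance |0-0|+|0-1| = 1
Tile 8: at (0,1), goal (2,1), distance |0-2|+|1-1| = 2
Tile 4: at (0,2), goal (1,0), distance |0-1|+|2-0| = 3
Tile 6: at (1,1), goal (1,2), distance |1-1|+|1-2| = 1
Tile 5: at (1,2), goal (1,1), distance |1-1|+|2-1| = 1
Tile 7: at (2,0), goal (2,0), distance |2-2|+|0-0| = 0
Tile 1: at (2,1), goal (0,0), distance |2-0|+|1-0| = 3
Tile 3: at (2,2), goal (0,2), distance |2-0|+|2-2| = 2
Sum: 1 + 2 + 3 + 1 + 1 + 0 + 3 + 2 = 13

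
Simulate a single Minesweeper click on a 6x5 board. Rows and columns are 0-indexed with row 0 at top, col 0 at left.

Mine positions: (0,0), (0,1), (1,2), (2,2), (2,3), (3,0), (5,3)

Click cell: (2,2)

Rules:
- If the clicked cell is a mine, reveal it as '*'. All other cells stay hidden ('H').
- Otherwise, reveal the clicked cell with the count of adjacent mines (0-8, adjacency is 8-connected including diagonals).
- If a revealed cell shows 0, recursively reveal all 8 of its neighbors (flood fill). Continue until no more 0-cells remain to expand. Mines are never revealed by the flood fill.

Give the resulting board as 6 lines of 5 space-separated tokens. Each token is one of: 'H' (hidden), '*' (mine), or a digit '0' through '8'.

H H H H H
H H H H H
H H * H H
H H H H H
H H H H H
H H H H H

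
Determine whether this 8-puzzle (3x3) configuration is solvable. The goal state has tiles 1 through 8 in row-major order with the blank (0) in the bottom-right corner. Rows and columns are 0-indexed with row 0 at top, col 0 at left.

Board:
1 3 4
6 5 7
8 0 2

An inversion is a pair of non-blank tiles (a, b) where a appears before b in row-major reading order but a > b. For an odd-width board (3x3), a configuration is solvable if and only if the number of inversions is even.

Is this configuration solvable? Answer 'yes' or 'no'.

Inversions (pairs i<j in row-major order where tile[i] > tile[j] > 0): 7
7 is odd, so the puzzle is not solvable.

Answer: no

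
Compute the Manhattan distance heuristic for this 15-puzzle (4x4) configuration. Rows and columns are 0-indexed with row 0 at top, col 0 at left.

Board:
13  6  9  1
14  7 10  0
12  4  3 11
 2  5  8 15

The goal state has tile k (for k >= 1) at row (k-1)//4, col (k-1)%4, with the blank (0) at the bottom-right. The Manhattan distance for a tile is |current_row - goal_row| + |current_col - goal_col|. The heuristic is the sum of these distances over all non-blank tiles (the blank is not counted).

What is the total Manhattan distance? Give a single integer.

Tile 13: at (0,0), goal (3,0), distance |0-3|+|0-0| = 3
Tile 6: at (0,1), goal (1,1), distance |0-1|+|1-1| = 1
Tile 9: at (0,2), goal (2,0), distance |0-2|+|2-0| = 4
Tile 1: at (0,3), goal (0,0), distance |0-0|+|3-0| = 3
Tile 14: at (1,0), goal (3,1), distance |1-3|+|0-1| = 3
Tile 7: at (1,1), goal (1,2), distance |1-1|+|1-2| = 1
Tile 10: at (1,2), goal (2,1), distance |1-2|+|2-1| = 2
Tile 12: at (2,0), goal (2,3), distance |2-2|+|0-3| = 3
Tile 4: at (2,1), goal (0,3), distance |2-0|+|1-3| = 4
Tile 3: at (2,2), goal (0,2), distance |2-0|+|2-2| = 2
Tile 11: at (2,3), goal (2,2), distance |2-2|+|3-2| = 1
Tile 2: at (3,0), goal (0,1), distance |3-0|+|0-1| = 4
Tile 5: at (3,1), goal (1,0), distance |3-1|+|1-0| = 3
Tile 8: at (3,2), goal (1,3), distance |3-1|+|2-3| = 3
Tile 15: at (3,3), goal (3,2), distance |3-3|+|3-2| = 1
Sum: 3 + 1 + 4 + 3 + 3 + 1 + 2 + 3 + 4 + 2 + 1 + 4 + 3 + 3 + 1 = 38

Answer: 38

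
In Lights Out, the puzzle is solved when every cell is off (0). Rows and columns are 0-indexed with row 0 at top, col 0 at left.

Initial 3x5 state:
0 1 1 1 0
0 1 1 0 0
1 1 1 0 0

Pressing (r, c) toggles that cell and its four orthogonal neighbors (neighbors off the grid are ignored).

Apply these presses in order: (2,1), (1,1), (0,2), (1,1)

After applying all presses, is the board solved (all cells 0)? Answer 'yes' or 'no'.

Answer: yes

Derivation:
After press 1 at (2,1):
0 1 1 1 0
0 0 1 0 0
0 0 0 0 0

After press 2 at (1,1):
0 0 1 1 0
1 1 0 0 0
0 1 0 0 0

After press 3 at (0,2):
0 1 0 0 0
1 1 1 0 0
0 1 0 0 0

After press 4 at (1,1):
0 0 0 0 0
0 0 0 0 0
0 0 0 0 0

Lights still on: 0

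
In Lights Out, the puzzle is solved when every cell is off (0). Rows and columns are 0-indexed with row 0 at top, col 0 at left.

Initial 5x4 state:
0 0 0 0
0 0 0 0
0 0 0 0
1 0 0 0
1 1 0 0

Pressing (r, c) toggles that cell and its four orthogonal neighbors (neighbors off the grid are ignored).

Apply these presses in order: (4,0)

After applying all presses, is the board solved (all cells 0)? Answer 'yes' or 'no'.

Answer: yes

Derivation:
After press 1 at (4,0):
0 0 0 0
0 0 0 0
0 0 0 0
0 0 0 0
0 0 0 0

Lights still on: 0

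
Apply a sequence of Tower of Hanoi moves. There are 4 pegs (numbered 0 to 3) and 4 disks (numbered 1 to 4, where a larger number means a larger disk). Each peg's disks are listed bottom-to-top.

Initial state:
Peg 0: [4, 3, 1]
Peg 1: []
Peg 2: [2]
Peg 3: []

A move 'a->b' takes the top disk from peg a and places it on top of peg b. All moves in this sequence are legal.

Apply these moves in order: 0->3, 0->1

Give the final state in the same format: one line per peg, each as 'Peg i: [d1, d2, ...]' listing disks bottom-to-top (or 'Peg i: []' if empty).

After move 1 (0->3):
Peg 0: [4, 3]
Peg 1: []
Peg 2: [2]
Peg 3: [1]

After move 2 (0->1):
Peg 0: [4]
Peg 1: [3]
Peg 2: [2]
Peg 3: [1]

Answer: Peg 0: [4]
Peg 1: [3]
Peg 2: [2]
Peg 3: [1]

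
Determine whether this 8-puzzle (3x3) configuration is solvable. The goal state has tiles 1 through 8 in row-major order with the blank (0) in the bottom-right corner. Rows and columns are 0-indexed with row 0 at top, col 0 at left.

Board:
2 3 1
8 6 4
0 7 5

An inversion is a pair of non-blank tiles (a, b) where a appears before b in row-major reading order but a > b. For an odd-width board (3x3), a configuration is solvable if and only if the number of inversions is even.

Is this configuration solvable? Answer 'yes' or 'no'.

Inversions (pairs i<j in row-major order where tile[i] > tile[j] > 0): 9
9 is odd, so the puzzle is not solvable.

Answer: no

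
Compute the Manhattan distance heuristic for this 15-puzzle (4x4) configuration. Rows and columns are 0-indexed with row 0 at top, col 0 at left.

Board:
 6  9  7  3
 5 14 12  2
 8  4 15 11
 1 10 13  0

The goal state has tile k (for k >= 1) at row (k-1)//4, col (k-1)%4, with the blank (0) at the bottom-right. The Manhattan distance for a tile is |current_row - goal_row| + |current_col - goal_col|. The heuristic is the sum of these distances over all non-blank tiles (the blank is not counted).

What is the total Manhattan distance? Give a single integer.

Answer: 30

Derivation:
Tile 6: at (0,0), goal (1,1), distance |0-1|+|0-1| = 2
Tile 9: at (0,1), goal (2,0), distance |0-2|+|1-0| = 3
Tile 7: at (0,2), goal (1,2), distance |0-1|+|2-2| = 1
Tile 3: at (0,3), goal (0,2), distance |0-0|+|3-2| = 1
Tile 5: at (1,0), goal (1,0), distance |1-1|+|0-0| = 0
Tile 14: at (1,1), goal (3,1), distance |1-3|+|1-1| = 2
Tile 12: at (1,2), goal (2,3), distance |1-2|+|2-3| = 2
Tile 2: at (1,3), goal (0,1), distance |1-0|+|3-1| = 3
Tile 8: at (2,0), goal (1,3), distance |2-1|+|0-3| = 4
Tile 4: at (2,1), goal (0,3), distance |2-0|+|1-3| = 4
Tile 15: at (2,2), goal (3,2), distance |2-3|+|2-2| = 1
Tile 11: at (2,3), goal (2,2), distance |2-2|+|3-2| = 1
Tile 1: at (3,0), goal (0,0), distance |3-0|+|0-0| = 3
Tile 10: at (3,1), goal (2,1), distance |3-2|+|1-1| = 1
Tile 13: at (3,2), goal (3,0), distance |3-3|+|2-0| = 2
Sum: 2 + 3 + 1 + 1 + 0 + 2 + 2 + 3 + 4 + 4 + 1 + 1 + 3 + 1 + 2 = 30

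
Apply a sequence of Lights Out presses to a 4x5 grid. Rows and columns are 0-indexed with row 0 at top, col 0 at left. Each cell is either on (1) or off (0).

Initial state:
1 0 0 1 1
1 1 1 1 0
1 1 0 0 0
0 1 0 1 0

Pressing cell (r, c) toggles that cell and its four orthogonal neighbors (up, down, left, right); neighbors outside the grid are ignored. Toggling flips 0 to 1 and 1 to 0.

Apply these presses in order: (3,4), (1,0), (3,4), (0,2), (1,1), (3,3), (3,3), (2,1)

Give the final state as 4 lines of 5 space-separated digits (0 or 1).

Answer: 0 0 1 0 1
1 0 1 1 0
1 1 1 0 0
0 0 0 1 0

Derivation:
After press 1 at (3,4):
1 0 0 1 1
1 1 1 1 0
1 1 0 0 1
0 1 0 0 1

After press 2 at (1,0):
0 0 0 1 1
0 0 1 1 0
0 1 0 0 1
0 1 0 0 1

After press 3 at (3,4):
0 0 0 1 1
0 0 1 1 0
0 1 0 0 0
0 1 0 1 0

After press 4 at (0,2):
0 1 1 0 1
0 0 0 1 0
0 1 0 0 0
0 1 0 1 0

After press 5 at (1,1):
0 0 1 0 1
1 1 1 1 0
0 0 0 0 0
0 1 0 1 0

After press 6 at (3,3):
0 0 1 0 1
1 1 1 1 0
0 0 0 1 0
0 1 1 0 1

After press 7 at (3,3):
0 0 1 0 1
1 1 1 1 0
0 0 0 0 0
0 1 0 1 0

After press 8 at (2,1):
0 0 1 0 1
1 0 1 1 0
1 1 1 0 0
0 0 0 1 0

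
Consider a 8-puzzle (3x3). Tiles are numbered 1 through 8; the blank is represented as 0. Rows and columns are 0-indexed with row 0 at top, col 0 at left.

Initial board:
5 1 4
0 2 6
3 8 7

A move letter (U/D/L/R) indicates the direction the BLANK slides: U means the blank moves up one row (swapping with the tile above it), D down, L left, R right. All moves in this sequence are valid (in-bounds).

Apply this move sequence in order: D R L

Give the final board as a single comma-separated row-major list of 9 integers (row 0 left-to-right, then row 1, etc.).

After move 1 (D):
5 1 4
3 2 6
0 8 7

After move 2 (R):
5 1 4
3 2 6
8 0 7

After move 3 (L):
5 1 4
3 2 6
0 8 7

Answer: 5, 1, 4, 3, 2, 6, 0, 8, 7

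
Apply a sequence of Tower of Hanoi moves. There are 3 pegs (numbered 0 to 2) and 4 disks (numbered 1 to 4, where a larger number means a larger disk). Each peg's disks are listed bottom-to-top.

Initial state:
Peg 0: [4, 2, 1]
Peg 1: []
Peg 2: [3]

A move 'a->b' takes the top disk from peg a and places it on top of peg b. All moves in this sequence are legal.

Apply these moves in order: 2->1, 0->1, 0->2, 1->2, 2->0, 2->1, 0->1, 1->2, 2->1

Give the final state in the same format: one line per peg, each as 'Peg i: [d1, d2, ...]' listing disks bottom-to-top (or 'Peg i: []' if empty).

Answer: Peg 0: [4]
Peg 1: [3, 2, 1]
Peg 2: []

Derivation:
After move 1 (2->1):
Peg 0: [4, 2, 1]
Peg 1: [3]
Peg 2: []

After move 2 (0->1):
Peg 0: [4, 2]
Peg 1: [3, 1]
Peg 2: []

After move 3 (0->2):
Peg 0: [4]
Peg 1: [3, 1]
Peg 2: [2]

After move 4 (1->2):
Peg 0: [4]
Peg 1: [3]
Peg 2: [2, 1]

After move 5 (2->0):
Peg 0: [4, 1]
Peg 1: [3]
Peg 2: [2]

After move 6 (2->1):
Peg 0: [4, 1]
Peg 1: [3, 2]
Peg 2: []

After move 7 (0->1):
Peg 0: [4]
Peg 1: [3, 2, 1]
Peg 2: []

After move 8 (1->2):
Peg 0: [4]
Peg 1: [3, 2]
Peg 2: [1]

After move 9 (2->1):
Peg 0: [4]
Peg 1: [3, 2, 1]
Peg 2: []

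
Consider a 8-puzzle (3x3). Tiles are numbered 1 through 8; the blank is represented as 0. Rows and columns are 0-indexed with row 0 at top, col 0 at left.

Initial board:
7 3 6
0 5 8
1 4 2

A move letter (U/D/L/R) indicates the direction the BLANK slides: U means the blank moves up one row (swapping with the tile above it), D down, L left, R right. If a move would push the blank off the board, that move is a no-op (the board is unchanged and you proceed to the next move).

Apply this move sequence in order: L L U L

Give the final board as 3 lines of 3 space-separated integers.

Answer: 0 3 6
7 5 8
1 4 2

Derivation:
After move 1 (L):
7 3 6
0 5 8
1 4 2

After move 2 (L):
7 3 6
0 5 8
1 4 2

After move 3 (U):
0 3 6
7 5 8
1 4 2

After move 4 (L):
0 3 6
7 5 8
1 4 2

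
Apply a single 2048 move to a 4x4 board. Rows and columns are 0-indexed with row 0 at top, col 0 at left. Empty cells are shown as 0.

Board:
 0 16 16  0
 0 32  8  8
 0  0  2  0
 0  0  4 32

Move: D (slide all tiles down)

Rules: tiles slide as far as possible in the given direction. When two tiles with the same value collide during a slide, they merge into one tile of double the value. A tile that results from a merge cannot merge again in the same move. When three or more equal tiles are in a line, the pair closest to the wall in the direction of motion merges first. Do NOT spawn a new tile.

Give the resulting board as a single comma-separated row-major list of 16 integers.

Answer: 0, 0, 16, 0, 0, 0, 8, 0, 0, 16, 2, 8, 0, 32, 4, 32

Derivation:
Slide down:
col 0: [0, 0, 0, 0] -> [0, 0, 0, 0]
col 1: [16, 32, 0, 0] -> [0, 0, 16, 32]
col 2: [16, 8, 2, 4] -> [16, 8, 2, 4]
col 3: [0, 8, 0, 32] -> [0, 0, 8, 32]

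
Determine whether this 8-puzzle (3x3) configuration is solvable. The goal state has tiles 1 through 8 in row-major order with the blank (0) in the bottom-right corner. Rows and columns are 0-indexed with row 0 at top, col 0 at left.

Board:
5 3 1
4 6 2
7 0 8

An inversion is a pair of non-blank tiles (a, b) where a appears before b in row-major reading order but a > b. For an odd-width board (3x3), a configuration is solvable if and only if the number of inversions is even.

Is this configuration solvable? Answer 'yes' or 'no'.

Answer: yes

Derivation:
Inversions (pairs i<j in row-major order where tile[i] > tile[j] > 0): 8
8 is even, so the puzzle is solvable.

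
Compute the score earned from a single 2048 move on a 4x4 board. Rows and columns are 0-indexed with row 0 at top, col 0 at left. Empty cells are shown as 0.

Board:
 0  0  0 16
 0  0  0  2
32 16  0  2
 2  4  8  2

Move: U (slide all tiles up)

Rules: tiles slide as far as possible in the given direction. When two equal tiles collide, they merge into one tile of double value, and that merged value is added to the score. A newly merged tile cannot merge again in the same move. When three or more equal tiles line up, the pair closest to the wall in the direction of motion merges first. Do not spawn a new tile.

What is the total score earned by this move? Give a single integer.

Slide up:
col 0: [0, 0, 32, 2] -> [32, 2, 0, 0]  score +0 (running 0)
col 1: [0, 0, 16, 4] -> [16, 4, 0, 0]  score +0 (running 0)
col 2: [0, 0, 0, 8] -> [8, 0, 0, 0]  score +0 (running 0)
col 3: [16, 2, 2, 2] -> [16, 4, 2, 0]  score +4 (running 4)
Board after move:
32 16  8 16
 2  4  0  4
 0  0  0  2
 0  0  0  0

Answer: 4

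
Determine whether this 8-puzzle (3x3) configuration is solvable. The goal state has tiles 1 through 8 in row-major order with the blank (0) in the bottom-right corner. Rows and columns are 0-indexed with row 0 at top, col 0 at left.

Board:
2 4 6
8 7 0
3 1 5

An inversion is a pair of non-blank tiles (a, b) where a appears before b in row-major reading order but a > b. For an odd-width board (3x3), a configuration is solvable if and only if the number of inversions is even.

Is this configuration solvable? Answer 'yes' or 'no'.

Answer: yes

Derivation:
Inversions (pairs i<j in row-major order where tile[i] > tile[j] > 0): 14
14 is even, so the puzzle is solvable.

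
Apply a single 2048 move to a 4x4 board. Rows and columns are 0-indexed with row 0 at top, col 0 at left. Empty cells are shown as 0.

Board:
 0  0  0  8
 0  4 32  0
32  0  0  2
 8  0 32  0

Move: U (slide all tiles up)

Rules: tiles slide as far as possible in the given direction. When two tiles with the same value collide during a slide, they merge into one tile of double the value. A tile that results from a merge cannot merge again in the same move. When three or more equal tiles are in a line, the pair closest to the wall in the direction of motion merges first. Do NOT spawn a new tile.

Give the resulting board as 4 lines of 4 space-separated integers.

Slide up:
col 0: [0, 0, 32, 8] -> [32, 8, 0, 0]
col 1: [0, 4, 0, 0] -> [4, 0, 0, 0]
col 2: [0, 32, 0, 32] -> [64, 0, 0, 0]
col 3: [8, 0, 2, 0] -> [8, 2, 0, 0]

Answer: 32  4 64  8
 8  0  0  2
 0  0  0  0
 0  0  0  0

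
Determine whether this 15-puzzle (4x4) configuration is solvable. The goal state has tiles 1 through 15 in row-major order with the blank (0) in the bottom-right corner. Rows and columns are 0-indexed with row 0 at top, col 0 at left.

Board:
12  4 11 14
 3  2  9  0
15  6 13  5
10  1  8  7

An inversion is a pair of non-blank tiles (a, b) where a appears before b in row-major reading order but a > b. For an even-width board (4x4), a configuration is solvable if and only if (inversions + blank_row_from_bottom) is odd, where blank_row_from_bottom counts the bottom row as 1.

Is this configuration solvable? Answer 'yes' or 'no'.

Inversions: 60
Blank is in row 1 (0-indexed from top), which is row 3 counting from the bottom (bottom = 1).
60 + 3 = 63, which is odd, so the puzzle is solvable.

Answer: yes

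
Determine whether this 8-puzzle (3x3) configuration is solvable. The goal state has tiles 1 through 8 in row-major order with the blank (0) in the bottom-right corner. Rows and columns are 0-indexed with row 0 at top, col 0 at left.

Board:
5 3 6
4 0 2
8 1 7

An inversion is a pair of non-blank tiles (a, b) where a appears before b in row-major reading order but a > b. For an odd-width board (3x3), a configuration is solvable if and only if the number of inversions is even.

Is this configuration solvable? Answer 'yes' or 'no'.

Answer: yes

Derivation:
Inversions (pairs i<j in row-major order where tile[i] > tile[j] > 0): 14
14 is even, so the puzzle is solvable.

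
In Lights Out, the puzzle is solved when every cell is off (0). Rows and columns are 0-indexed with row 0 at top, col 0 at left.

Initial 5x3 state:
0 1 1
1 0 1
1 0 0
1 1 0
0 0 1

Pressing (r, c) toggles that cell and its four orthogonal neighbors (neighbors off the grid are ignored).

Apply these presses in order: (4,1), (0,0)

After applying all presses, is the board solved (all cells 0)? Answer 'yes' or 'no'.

After press 1 at (4,1):
0 1 1
1 0 1
1 0 0
1 0 0
1 1 0

After press 2 at (0,0):
1 0 1
0 0 1
1 0 0
1 0 0
1 1 0

Lights still on: 7

Answer: no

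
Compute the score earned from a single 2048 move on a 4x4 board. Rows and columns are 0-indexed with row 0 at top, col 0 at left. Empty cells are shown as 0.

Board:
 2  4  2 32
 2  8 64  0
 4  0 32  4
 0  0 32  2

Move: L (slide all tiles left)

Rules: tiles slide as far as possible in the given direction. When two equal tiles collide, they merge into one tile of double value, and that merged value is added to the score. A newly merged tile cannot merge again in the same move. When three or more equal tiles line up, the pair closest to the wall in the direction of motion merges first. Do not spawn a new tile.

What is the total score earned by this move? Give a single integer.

Answer: 0

Derivation:
Slide left:
row 0: [2, 4, 2, 32] -> [2, 4, 2, 32]  score +0 (running 0)
row 1: [2, 8, 64, 0] -> [2, 8, 64, 0]  score +0 (running 0)
row 2: [4, 0, 32, 4] -> [4, 32, 4, 0]  score +0 (running 0)
row 3: [0, 0, 32, 2] -> [32, 2, 0, 0]  score +0 (running 0)
Board after move:
 2  4  2 32
 2  8 64  0
 4 32  4  0
32  2  0  0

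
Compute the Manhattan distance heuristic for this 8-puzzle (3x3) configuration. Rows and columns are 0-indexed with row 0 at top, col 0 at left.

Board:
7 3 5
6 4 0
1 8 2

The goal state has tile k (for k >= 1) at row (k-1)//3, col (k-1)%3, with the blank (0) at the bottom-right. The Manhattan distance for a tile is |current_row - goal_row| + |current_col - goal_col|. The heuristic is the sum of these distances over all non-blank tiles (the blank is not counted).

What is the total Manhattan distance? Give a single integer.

Answer: 13

Derivation:
Tile 7: (0,0)->(2,0) = 2
Tile 3: (0,1)->(0,2) = 1
Tile 5: (0,2)->(1,1) = 2
Tile 6: (1,0)->(1,2) = 2
Tile 4: (1,1)->(1,0) = 1
Tile 1: (2,0)->(0,0) = 2
Tile 8: (2,1)->(2,1) = 0
Tile 2: (2,2)->(0,1) = 3
Sum: 2 + 1 + 2 + 2 + 1 + 2 + 0 + 3 = 13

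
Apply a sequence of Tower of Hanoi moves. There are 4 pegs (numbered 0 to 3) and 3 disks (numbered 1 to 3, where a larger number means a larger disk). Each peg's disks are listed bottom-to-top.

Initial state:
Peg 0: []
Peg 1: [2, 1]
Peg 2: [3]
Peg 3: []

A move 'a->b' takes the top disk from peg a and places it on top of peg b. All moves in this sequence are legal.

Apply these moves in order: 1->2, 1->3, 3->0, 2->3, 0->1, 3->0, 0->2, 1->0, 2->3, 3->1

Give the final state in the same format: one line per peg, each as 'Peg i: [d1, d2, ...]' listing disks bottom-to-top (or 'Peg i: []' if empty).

Answer: Peg 0: [2]
Peg 1: [1]
Peg 2: [3]
Peg 3: []

Derivation:
After move 1 (1->2):
Peg 0: []
Peg 1: [2]
Peg 2: [3, 1]
Peg 3: []

After move 2 (1->3):
Peg 0: []
Peg 1: []
Peg 2: [3, 1]
Peg 3: [2]

After move 3 (3->0):
Peg 0: [2]
Peg 1: []
Peg 2: [3, 1]
Peg 3: []

After move 4 (2->3):
Peg 0: [2]
Peg 1: []
Peg 2: [3]
Peg 3: [1]

After move 5 (0->1):
Peg 0: []
Peg 1: [2]
Peg 2: [3]
Peg 3: [1]

After move 6 (3->0):
Peg 0: [1]
Peg 1: [2]
Peg 2: [3]
Peg 3: []

After move 7 (0->2):
Peg 0: []
Peg 1: [2]
Peg 2: [3, 1]
Peg 3: []

After move 8 (1->0):
Peg 0: [2]
Peg 1: []
Peg 2: [3, 1]
Peg 3: []

After move 9 (2->3):
Peg 0: [2]
Peg 1: []
Peg 2: [3]
Peg 3: [1]

After move 10 (3->1):
Peg 0: [2]
Peg 1: [1]
Peg 2: [3]
Peg 3: []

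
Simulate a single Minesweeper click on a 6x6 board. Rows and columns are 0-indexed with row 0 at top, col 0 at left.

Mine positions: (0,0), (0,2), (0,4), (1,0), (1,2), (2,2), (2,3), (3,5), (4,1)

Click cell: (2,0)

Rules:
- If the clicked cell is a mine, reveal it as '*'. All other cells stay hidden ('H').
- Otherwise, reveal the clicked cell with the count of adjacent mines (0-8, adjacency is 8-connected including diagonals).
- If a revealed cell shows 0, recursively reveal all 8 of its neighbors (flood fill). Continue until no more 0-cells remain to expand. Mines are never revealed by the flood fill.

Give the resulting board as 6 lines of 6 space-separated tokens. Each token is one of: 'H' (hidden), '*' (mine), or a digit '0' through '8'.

H H H H H H
H H H H H H
1 H H H H H
H H H H H H
H H H H H H
H H H H H H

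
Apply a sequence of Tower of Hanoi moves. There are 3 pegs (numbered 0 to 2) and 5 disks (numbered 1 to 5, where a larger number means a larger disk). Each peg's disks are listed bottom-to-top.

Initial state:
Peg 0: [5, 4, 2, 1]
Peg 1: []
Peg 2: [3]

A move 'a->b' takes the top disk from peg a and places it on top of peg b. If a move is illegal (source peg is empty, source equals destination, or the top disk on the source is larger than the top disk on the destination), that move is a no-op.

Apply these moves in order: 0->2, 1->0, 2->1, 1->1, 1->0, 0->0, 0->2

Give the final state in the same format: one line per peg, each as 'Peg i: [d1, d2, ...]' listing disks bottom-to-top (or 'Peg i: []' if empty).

Answer: Peg 0: [5, 4, 2]
Peg 1: []
Peg 2: [3, 1]

Derivation:
After move 1 (0->2):
Peg 0: [5, 4, 2]
Peg 1: []
Peg 2: [3, 1]

After move 2 (1->0):
Peg 0: [5, 4, 2]
Peg 1: []
Peg 2: [3, 1]

After move 3 (2->1):
Peg 0: [5, 4, 2]
Peg 1: [1]
Peg 2: [3]

After move 4 (1->1):
Peg 0: [5, 4, 2]
Peg 1: [1]
Peg 2: [3]

After move 5 (1->0):
Peg 0: [5, 4, 2, 1]
Peg 1: []
Peg 2: [3]

After move 6 (0->0):
Peg 0: [5, 4, 2, 1]
Peg 1: []
Peg 2: [3]

After move 7 (0->2):
Peg 0: [5, 4, 2]
Peg 1: []
Peg 2: [3, 1]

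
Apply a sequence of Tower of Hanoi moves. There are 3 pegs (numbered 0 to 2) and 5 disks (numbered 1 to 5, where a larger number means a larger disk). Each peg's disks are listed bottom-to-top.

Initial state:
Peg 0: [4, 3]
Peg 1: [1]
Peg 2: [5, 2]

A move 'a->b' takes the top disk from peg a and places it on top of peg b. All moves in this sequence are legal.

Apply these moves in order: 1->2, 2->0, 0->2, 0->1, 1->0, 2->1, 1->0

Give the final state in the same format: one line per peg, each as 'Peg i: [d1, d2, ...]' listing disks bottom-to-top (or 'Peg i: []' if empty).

Answer: Peg 0: [4, 3, 1]
Peg 1: []
Peg 2: [5, 2]

Derivation:
After move 1 (1->2):
Peg 0: [4, 3]
Peg 1: []
Peg 2: [5, 2, 1]

After move 2 (2->0):
Peg 0: [4, 3, 1]
Peg 1: []
Peg 2: [5, 2]

After move 3 (0->2):
Peg 0: [4, 3]
Peg 1: []
Peg 2: [5, 2, 1]

After move 4 (0->1):
Peg 0: [4]
Peg 1: [3]
Peg 2: [5, 2, 1]

After move 5 (1->0):
Peg 0: [4, 3]
Peg 1: []
Peg 2: [5, 2, 1]

After move 6 (2->1):
Peg 0: [4, 3]
Peg 1: [1]
Peg 2: [5, 2]

After move 7 (1->0):
Peg 0: [4, 3, 1]
Peg 1: []
Peg 2: [5, 2]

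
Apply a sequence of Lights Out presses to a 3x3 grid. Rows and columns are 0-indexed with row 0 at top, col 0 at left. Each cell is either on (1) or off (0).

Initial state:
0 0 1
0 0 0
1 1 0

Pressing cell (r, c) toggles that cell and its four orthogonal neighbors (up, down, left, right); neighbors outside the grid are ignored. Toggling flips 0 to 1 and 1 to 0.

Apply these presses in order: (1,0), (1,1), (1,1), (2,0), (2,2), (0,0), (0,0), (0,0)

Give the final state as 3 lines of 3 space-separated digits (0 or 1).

Answer: 0 1 1
1 1 1
1 1 1

Derivation:
After press 1 at (1,0):
1 0 1
1 1 0
0 1 0

After press 2 at (1,1):
1 1 1
0 0 1
0 0 0

After press 3 at (1,1):
1 0 1
1 1 0
0 1 0

After press 4 at (2,0):
1 0 1
0 1 0
1 0 0

After press 5 at (2,2):
1 0 1
0 1 1
1 1 1

After press 6 at (0,0):
0 1 1
1 1 1
1 1 1

After press 7 at (0,0):
1 0 1
0 1 1
1 1 1

After press 8 at (0,0):
0 1 1
1 1 1
1 1 1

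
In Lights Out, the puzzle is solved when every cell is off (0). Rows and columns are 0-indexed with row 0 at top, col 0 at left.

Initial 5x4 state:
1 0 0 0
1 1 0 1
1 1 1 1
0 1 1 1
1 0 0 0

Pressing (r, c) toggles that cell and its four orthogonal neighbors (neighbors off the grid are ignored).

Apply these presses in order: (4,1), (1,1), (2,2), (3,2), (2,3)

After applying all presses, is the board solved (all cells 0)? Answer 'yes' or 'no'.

Answer: no

Derivation:
After press 1 at (4,1):
1 0 0 0
1 1 0 1
1 1 1 1
0 0 1 1
0 1 1 0

After press 2 at (1,1):
1 1 0 0
0 0 1 1
1 0 1 1
0 0 1 1
0 1 1 0

After press 3 at (2,2):
1 1 0 0
0 0 0 1
1 1 0 0
0 0 0 1
0 1 1 0

After press 4 at (3,2):
1 1 0 0
0 0 0 1
1 1 1 0
0 1 1 0
0 1 0 0

After press 5 at (2,3):
1 1 0 0
0 0 0 0
1 1 0 1
0 1 1 1
0 1 0 0

Lights still on: 9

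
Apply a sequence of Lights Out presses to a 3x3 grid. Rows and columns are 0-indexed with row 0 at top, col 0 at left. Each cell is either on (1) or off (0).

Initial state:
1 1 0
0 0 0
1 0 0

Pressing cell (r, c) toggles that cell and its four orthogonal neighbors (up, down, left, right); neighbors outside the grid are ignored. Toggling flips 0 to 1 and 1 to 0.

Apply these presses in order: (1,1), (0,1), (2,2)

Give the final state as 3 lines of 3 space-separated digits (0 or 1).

After press 1 at (1,1):
1 0 0
1 1 1
1 1 0

After press 2 at (0,1):
0 1 1
1 0 1
1 1 0

After press 3 at (2,2):
0 1 1
1 0 0
1 0 1

Answer: 0 1 1
1 0 0
1 0 1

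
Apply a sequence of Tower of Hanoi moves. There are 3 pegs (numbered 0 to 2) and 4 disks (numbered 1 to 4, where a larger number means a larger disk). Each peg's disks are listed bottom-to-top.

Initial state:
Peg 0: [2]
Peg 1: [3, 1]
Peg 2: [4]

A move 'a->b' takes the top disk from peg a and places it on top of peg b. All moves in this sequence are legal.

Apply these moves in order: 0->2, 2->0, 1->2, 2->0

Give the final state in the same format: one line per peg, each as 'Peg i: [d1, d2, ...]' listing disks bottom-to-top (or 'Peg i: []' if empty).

Answer: Peg 0: [2, 1]
Peg 1: [3]
Peg 2: [4]

Derivation:
After move 1 (0->2):
Peg 0: []
Peg 1: [3, 1]
Peg 2: [4, 2]

After move 2 (2->0):
Peg 0: [2]
Peg 1: [3, 1]
Peg 2: [4]

After move 3 (1->2):
Peg 0: [2]
Peg 1: [3]
Peg 2: [4, 1]

After move 4 (2->0):
Peg 0: [2, 1]
Peg 1: [3]
Peg 2: [4]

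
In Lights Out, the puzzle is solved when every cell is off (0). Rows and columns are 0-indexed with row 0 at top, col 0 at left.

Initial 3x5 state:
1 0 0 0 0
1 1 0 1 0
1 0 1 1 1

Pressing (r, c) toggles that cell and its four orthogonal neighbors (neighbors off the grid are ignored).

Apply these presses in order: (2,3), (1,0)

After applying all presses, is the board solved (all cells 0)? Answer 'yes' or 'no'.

After press 1 at (2,3):
1 0 0 0 0
1 1 0 0 0
1 0 0 0 0

After press 2 at (1,0):
0 0 0 0 0
0 0 0 0 0
0 0 0 0 0

Lights still on: 0

Answer: yes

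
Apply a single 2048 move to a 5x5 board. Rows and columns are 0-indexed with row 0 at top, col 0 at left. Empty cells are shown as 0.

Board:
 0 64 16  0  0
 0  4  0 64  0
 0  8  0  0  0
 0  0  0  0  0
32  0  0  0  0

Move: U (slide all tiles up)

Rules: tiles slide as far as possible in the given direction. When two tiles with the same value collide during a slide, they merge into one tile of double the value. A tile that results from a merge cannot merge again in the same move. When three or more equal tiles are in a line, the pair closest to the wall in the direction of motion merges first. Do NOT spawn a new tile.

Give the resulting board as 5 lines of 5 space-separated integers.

Slide up:
col 0: [0, 0, 0, 0, 32] -> [32, 0, 0, 0, 0]
col 1: [64, 4, 8, 0, 0] -> [64, 4, 8, 0, 0]
col 2: [16, 0, 0, 0, 0] -> [16, 0, 0, 0, 0]
col 3: [0, 64, 0, 0, 0] -> [64, 0, 0, 0, 0]
col 4: [0, 0, 0, 0, 0] -> [0, 0, 0, 0, 0]

Answer: 32 64 16 64  0
 0  4  0  0  0
 0  8  0  0  0
 0  0  0  0  0
 0  0  0  0  0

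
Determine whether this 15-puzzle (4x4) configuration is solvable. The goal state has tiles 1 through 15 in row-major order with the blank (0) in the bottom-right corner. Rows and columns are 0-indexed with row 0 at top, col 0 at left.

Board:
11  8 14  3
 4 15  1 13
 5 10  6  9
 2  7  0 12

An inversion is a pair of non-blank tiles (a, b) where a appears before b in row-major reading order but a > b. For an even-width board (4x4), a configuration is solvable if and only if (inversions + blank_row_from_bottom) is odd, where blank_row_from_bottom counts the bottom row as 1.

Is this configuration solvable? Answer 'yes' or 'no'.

Answer: yes

Derivation:
Inversions: 56
Blank is in row 3 (0-indexed from top), which is row 1 counting from the bottom (bottom = 1).
56 + 1 = 57, which is odd, so the puzzle is solvable.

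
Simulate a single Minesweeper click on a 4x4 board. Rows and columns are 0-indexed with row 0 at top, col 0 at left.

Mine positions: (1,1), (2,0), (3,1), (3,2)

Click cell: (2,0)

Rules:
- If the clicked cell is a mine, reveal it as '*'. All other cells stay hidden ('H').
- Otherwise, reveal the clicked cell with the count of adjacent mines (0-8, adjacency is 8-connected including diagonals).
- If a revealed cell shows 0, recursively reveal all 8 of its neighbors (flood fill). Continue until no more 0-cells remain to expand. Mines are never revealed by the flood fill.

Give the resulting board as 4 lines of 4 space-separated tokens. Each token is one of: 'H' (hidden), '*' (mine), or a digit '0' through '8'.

H H H H
H H H H
* H H H
H H H H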